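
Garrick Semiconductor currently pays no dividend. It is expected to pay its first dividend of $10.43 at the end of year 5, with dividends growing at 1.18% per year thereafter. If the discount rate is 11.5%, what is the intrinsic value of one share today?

$65.39

Deferred-dividend DDM. At t=4 the remaining stream is a growing perpetuity with first payment D_5 = 10.43.
V_4 = D_5/(r−g) = 10.43/(0.115−0.0118) = 101.0659
P₀ = V_4/(1+r)^4 = 101.0659/(1+0.115)^4 = 65.3891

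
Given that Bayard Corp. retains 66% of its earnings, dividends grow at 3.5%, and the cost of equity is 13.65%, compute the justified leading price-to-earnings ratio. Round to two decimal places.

3.35

Payout ratio b = 1 − 0.66 = 0.34.
Justified leading P/E = b/(r−g) = 0.34/(0.1365−0.035) = 3.3498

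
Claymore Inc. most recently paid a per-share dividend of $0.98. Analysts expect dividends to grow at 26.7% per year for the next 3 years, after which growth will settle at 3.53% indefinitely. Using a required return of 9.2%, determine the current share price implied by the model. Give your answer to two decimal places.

$31.94

Two-stage DDM. Project D₁…D_3 at 0.267, terminal growth 0.0353, discount at r = 0.092.
D_1 = 1.2417
D_2 = 1.5732
D_3 = 1.9932
Terminal value at t=3: TV = D_4/(r−g) = 2.0636/(0.092−0.0353) = 36.3948
P₀ = 1.2417/(1+0.092)^1 + 1.5732/(1+0.092)^2 + 1.9932/(1+0.092)^3 + 36.3948/(1+0.092)^3 = 31.9363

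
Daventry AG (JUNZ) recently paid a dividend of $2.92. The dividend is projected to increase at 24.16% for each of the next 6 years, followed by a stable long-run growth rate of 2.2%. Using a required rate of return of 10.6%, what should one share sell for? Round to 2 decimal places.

$97.88

Two-stage DDM. Project D₁…D_6 at 0.2416, terminal growth 0.022, discount at r = 0.106.
D_1 = 3.6255
D_2 = 4.5014
D_3 = 5.5889
D_4 = 6.9392
D_5 = 8.6157
D_6 = 10.6973
Terminal value at t=6: TV = D_7/(r−g) = 10.9326/(0.106−0.022) = 130.1502
P₀ = 3.6255/(1+0.106)^1 + 4.5014/(1+0.106)^2 + 5.5889/(1+0.106)^3 + 6.9392/(1+0.106)^4 + 8.6157/(1+0.106)^5 + 10.6973/(1+0.106)^6 + 130.1502/(1+0.106)^6 = 97.8844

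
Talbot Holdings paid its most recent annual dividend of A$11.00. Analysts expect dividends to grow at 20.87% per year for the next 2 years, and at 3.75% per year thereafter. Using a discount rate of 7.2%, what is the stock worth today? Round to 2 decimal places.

Two-stage DDM. Project D₁…D_2 at 0.2087, terminal growth 0.0375, discount at r = 0.072.
D_1 = 13.2957
D_2 = 16.0705
Terminal value at t=2: TV = D_3/(r−g) = 16.6732/(0.072−0.0375) = 483.2799
P₀ = 13.2957/(1+0.072)^1 + 16.0705/(1+0.072)^2 + 483.2799/(1+0.072)^2 = 446.9288

A$446.93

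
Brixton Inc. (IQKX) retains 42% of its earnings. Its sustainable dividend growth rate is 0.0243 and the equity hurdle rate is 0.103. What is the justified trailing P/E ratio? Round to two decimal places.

Payout ratio b = 1 − 0.42 = 0.58.
Justified trailing P/E = b(1+g)/(r−g) = 0.58×(1+0.0243)/(0.103−0.0243) = 7.5488

7.55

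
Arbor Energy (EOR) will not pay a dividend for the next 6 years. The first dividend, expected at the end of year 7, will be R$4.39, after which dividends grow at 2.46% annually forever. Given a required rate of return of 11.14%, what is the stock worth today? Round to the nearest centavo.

R$26.84

Deferred-dividend DDM. At t=6 the remaining stream is a growing perpetuity with first payment D_7 = 4.39.
V_6 = D_7/(r−g) = 4.39/(0.1114−0.0246) = 50.5760
P₀ = V_6/(1+r)^6 = 50.5760/(1+0.1114)^6 = 26.8363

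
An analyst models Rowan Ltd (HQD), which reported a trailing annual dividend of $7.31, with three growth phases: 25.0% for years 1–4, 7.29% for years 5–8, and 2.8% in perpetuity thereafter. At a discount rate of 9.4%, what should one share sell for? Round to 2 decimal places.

$268.26

Three-stage DDM. Project D₁…D_8; terminal Gordon value at t=8 with g = 0.028; discount at r = 0.094.
D_1 = 9.1375
D_2 = 11.4219
D_3 = 14.2773
D_4 = 17.8467
D_5 = 19.1477
D_6 = 20.5436
D_7 = 22.0412
D_8 = 23.6480
TV_8 = 24.3101/(0.094−0.028) = 368.3355
P₀ = Σ Dₜ/(1+r)ᵗ + TV_8/(1+r)^8 = 268.2554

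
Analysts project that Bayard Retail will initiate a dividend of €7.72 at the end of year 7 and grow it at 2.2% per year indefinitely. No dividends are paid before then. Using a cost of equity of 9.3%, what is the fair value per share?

€63.77

Deferred-dividend DDM. At t=6 the remaining stream is a growing perpetuity with first payment D_7 = 7.72.
V_6 = D_7/(r−g) = 7.72/(0.093−0.022) = 108.7324
P₀ = V_6/(1+r)^6 = 108.7324/(1+0.093)^6 = 63.7732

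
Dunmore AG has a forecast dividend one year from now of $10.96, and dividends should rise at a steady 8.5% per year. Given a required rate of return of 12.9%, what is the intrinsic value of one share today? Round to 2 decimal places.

Gordon growth model: P₀ = D₁/(r − g), with D₁ = 10.96 given directly.
P₀ = 10.9600 / (0.129 − 0.085) = 10.9600 / 0.044 = 249.0909

$249.09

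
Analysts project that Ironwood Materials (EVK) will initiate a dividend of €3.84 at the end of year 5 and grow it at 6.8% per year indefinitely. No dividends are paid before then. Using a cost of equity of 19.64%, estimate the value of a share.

Deferred-dividend DDM. At t=4 the remaining stream is a growing perpetuity with first payment D_5 = 3.84.
V_4 = D_5/(r−g) = 3.84/(0.1964−0.068) = 29.9065
P₀ = V_4/(1+r)^4 = 29.9065/(1+0.1964)^4 = 14.5969

€14.60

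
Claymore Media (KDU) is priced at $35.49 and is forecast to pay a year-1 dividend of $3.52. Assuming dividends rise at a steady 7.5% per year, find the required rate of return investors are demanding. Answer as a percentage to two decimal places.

Rearranging the constant-growth DDM: r = D₁/P₀ + g.
r = 3.5200 / 35.49 + 0.075 = 0.09918 + 0.075 = 0.17418

17.42%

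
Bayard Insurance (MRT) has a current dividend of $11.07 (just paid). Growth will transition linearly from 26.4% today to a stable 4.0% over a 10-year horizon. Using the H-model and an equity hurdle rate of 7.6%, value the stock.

H-model: P₀ = D₀[(1+g_L) + H(g_S−g_L)]/(r−g_L), with H = 10/2 = 5.
P₀ = 11.07 × [(1+0.04) + 5×(0.264−0.04)] / (0.076−0.04)
   = 11.07 × 2.1600 / 0.036 = 664.2000

$664.20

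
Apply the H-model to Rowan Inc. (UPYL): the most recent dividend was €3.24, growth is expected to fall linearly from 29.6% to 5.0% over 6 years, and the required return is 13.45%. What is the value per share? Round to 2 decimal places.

H-model: P₀ = D₀[(1+g_L) + H(g_S−g_L)]/(r−g_L), with H = 6/2 = 3.
P₀ = 3.24 × [(1+0.05) + 3×(0.296−0.05)] / (0.1345−0.05)
   = 3.24 × 1.7880 / 0.0845 = 68.5576

€68.56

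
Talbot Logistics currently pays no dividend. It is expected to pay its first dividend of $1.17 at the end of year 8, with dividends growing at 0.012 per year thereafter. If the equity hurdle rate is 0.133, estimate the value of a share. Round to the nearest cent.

$4.03

Deferred-dividend DDM. At t=7 the remaining stream is a growing perpetuity with first payment D_8 = 1.17.
V_7 = D_8/(r−g) = 1.17/(0.133−0.012) = 9.6694
P₀ = V_7/(1+r)^7 = 9.6694/(1+0.133)^7 = 4.0345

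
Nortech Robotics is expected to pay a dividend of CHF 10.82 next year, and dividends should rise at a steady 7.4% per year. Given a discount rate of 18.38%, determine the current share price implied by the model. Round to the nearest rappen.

Gordon growth model: P₀ = D₁/(r − g), with D₁ = 10.82 given directly.
P₀ = 10.8200 / (0.1838 − 0.074) = 10.8200 / 0.1098 = 98.5428

CHF 98.54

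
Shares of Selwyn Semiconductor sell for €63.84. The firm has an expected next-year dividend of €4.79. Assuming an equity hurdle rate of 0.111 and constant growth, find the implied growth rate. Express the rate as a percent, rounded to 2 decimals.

From P₀ = D₁/(r − g), the implied growth is g = r − D₁/P₀.
g = 0.111 − 4.79/63.84 = 0.111 − 0.07503 = 0.03597

3.60%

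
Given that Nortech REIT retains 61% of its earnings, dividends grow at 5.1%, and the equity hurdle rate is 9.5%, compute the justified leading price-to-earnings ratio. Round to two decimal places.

8.86

Payout ratio b = 1 − 0.61 = 0.39.
Justified leading P/E = b/(r−g) = 0.39/(0.095−0.051) = 8.8636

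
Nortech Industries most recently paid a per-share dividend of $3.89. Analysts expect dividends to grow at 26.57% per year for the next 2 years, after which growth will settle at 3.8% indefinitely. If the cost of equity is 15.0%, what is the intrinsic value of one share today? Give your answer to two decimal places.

$52.66

Two-stage DDM. Project D₁…D_2 at 0.2657, terminal growth 0.038, discount at r = 0.15.
D_1 = 4.9236
D_2 = 6.2318
Terminal value at t=2: TV = D_3/(r−g) = 6.4686/(0.15−0.038) = 57.7551
P₀ = 4.9236/(1+0.15)^1 + 6.2318/(1+0.15)^2 + 57.7551/(1+0.15)^2 = 52.6646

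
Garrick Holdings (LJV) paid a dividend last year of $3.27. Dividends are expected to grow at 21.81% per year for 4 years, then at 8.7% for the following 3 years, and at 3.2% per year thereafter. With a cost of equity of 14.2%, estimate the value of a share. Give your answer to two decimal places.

$61.17

Three-stage DDM. Project D₁…D_7; terminal Gordon value at t=7 with g = 0.032; discount at r = 0.142.
D_1 = 3.9832
D_2 = 4.8519
D_3 = 5.9101
D_4 = 7.1991
D_5 = 7.8254
D_6 = 8.5063
D_7 = 9.2463
TV_7 = 9.5422/(0.142−0.032) = 86.7471
P₀ = Σ Dₜ/(1+r)ᵗ + TV_7/(1+r)^7 = 61.1675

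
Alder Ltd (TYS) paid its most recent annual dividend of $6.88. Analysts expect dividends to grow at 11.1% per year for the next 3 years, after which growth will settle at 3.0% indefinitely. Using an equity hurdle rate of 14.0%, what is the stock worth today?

Two-stage DDM. Project D₁…D_3 at 0.111, terminal growth 0.03, discount at r = 0.14.
D_1 = 7.6437
D_2 = 8.4921
D_3 = 9.4348
Terminal value at t=3: TV = D_4/(r−g) = 9.7178/(0.14−0.03) = 88.3436
P₀ = 7.6437/(1+0.14)^1 + 8.4921/(1+0.14)^2 + 9.4348/(1+0.14)^3 + 88.3436/(1+0.14)^3 = 79.2370

$79.24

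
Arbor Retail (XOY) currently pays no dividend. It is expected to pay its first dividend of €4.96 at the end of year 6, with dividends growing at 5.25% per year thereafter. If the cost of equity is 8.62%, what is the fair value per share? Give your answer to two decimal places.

€97.34

Deferred-dividend DDM. At t=5 the remaining stream is a growing perpetuity with first payment D_6 = 4.96.
V_5 = D_6/(r−g) = 4.96/(0.0862−0.0525) = 147.1810
P₀ = V_5/(1+r)^5 = 147.1810/(1+0.0862)^5 = 97.3426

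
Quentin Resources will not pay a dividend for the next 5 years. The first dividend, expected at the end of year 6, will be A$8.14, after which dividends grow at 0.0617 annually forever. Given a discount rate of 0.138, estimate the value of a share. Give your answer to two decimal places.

Deferred-dividend DDM. At t=5 the remaining stream is a growing perpetuity with first payment D_6 = 8.14.
V_5 = D_6/(r−g) = 8.14/(0.138−0.0617) = 106.6841
P₀ = V_5/(1+r)^5 = 106.6841/(1+0.138)^5 = 55.8970

A$55.90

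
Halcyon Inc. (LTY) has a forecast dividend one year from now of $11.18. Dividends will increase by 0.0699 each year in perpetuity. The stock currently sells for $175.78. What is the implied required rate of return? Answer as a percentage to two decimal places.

13.35%

Rearranging the constant-growth DDM: r = D₁/P₀ + g.
r = 11.1800 / 175.78 + 0.0699 = 0.06360 + 0.0699 = 0.13350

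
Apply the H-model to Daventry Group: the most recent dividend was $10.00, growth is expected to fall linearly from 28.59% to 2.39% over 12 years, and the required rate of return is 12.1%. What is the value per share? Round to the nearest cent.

H-model: P₀ = D₀[(1+g_L) + H(g_S−g_L)]/(r−g_L), with H = 12/2 = 6.
P₀ = 10.00 × [(1+0.0239) + 6×(0.2859−0.0239)] / (0.121−0.0239)
   = 10.00 × 2.5959 / 0.0971 = 267.3429

$267.34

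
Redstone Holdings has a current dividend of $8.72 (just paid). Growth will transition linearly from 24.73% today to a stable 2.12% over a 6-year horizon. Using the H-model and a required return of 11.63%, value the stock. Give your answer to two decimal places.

H-model: P₀ = D₀[(1+g_L) + H(g_S−g_L)]/(r−g_L), with H = 6/2 = 3.
P₀ = 8.72 × [(1+0.0212) + 3×(0.2473−0.0212)] / (0.1163−0.0212)
   = 8.72 × 1.6995 / 0.0951 = 155.8322

$155.83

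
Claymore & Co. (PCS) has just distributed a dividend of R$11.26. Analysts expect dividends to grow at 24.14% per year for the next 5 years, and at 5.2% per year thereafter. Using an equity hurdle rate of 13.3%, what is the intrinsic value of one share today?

Two-stage DDM. Project D₁…D_5 at 0.2414, terminal growth 0.052, discount at r = 0.133.
D_1 = 13.9782
D_2 = 17.3525
D_3 = 21.5414
D_4 = 26.7415
D_5 = 33.1969
Terminal value at t=5: TV = D_6/(r−g) = 34.9231/(0.133−0.052) = 431.1494
P₀ = 13.9782/(1+0.133)^1 + 17.3525/(1+0.133)^2 + 21.5414/(1+0.133)^3 + 26.7415/(1+0.133)^4 + 33.1969/(1+0.133)^5 + 431.1494/(1+0.133)^5 = 305.6035

R$305.60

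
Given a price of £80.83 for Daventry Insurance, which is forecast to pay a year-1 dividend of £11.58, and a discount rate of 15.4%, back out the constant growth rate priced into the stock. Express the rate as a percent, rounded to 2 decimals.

From P₀ = D₁/(r − g), the implied growth is g = r − D₁/P₀.
g = 0.154 − 11.58/80.83 = 0.154 − 0.14326 = 0.01074

1.07%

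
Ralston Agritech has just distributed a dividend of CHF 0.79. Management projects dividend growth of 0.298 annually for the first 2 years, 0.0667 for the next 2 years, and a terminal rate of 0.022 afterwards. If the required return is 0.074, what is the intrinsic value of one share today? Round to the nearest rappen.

Three-stage DDM. Project D₁…D_4; terminal Gordon value at t=4 with g = 0.022; discount at r = 0.074.
D_1 = 1.0254
D_2 = 1.3310
D_3 = 1.4198
D_4 = 1.5145
TV_4 = 1.5478/(0.074−0.022) = 29.7652
P₀ = Σ Dₜ/(1+r)ᵗ + TV_4/(1+r)^4 = 26.7643

CHF 26.76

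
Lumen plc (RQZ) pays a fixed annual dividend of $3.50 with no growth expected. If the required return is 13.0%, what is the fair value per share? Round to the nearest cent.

$26.92

Zero-growth DDM (perpetuity): P₀ = D/r = 3.50 / 0.13 = 26.9231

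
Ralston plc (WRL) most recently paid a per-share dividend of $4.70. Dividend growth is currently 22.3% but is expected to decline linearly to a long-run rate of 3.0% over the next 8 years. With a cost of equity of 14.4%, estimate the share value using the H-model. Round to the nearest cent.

$74.29

H-model: P₀ = D₀[(1+g_L) + H(g_S−g_L)]/(r−g_L), with H = 8/2 = 4.
P₀ = 4.70 × [(1+0.03) + 4×(0.223−0.03)] / (0.144−0.03)
   = 4.70 × 1.8020 / 0.114 = 74.2930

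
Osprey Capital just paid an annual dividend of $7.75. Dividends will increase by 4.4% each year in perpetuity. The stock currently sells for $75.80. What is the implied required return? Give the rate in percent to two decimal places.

Rearranging the constant-growth DDM: r = D₁/P₀ + g.
D₁ = 7.75 × (1 + 0.044) = 8.0910.
r = 8.0910 / 75.80 + 0.044 = 0.10674 + 0.044 = 0.15074

15.07%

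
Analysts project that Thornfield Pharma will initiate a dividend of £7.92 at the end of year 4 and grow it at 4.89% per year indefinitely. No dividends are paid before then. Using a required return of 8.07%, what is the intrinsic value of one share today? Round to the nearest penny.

Deferred-dividend DDM. At t=3 the remaining stream is a growing perpetuity with first payment D_4 = 7.92.
V_3 = D_4/(r−g) = 7.92/(0.0807−0.0489) = 249.0566
P₀ = V_3/(1+r)^3 = 249.0566/(1+0.0807)^3 = 197.3252

£197.33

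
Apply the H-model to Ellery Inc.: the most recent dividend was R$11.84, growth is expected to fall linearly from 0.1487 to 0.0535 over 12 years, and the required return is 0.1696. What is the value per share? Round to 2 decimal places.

H-model: P₀ = D₀[(1+g_L) + H(g_S−g_L)]/(r−g_L), with H = 12/2 = 6.
P₀ = 11.84 × [(1+0.0535) + 6×(0.1487−0.0535)] / (0.1696−0.0535)
   = 11.84 × 1.6247 / 0.1161 = 165.6886

R$165.69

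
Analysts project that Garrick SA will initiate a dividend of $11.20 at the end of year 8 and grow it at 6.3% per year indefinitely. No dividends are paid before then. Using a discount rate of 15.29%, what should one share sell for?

Deferred-dividend DDM. At t=7 the remaining stream is a growing perpetuity with first payment D_8 = 11.20.
V_7 = D_8/(r−g) = 11.20/(0.1529−0.063) = 124.5829
P₀ = V_7/(1+r)^7 = 124.5829/(1+0.1529)^7 = 46.0168

$46.02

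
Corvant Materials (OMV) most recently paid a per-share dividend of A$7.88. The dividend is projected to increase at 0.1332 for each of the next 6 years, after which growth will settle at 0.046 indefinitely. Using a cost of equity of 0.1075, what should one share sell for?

Two-stage DDM. Project D₁…D_6 at 0.1332, terminal growth 0.046, discount at r = 0.1075.
D_1 = 8.9296
D_2 = 10.1190
D_3 = 11.4669
D_4 = 12.9943
D_5 = 14.7251
D_6 = 16.6865
Terminal value at t=6: TV = D_7/(r−g) = 17.4541/(0.1075−0.046) = 283.8064
P₀ = 8.9296/(1+0.1075)^1 + 10.1190/(1+0.1075)^2 + 11.4669/(1+0.1075)^3 + 12.9943/(1+0.1075)^4 + 14.7251/(1+0.1075)^5 + 16.6865/(1+0.1075)^6 + 283.8064/(1+0.1075)^6 = 205.0733

A$205.07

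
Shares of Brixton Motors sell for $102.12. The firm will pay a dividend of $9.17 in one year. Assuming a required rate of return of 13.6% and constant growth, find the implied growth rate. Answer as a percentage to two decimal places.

4.62%

From P₀ = D₁/(r − g), the implied growth is g = r − D₁/P₀.
g = 0.136 − 9.17/102.12 = 0.136 − 0.08980 = 0.04620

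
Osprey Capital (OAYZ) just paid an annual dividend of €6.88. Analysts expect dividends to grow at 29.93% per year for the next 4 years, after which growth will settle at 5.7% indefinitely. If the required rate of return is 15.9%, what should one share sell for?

Two-stage DDM. Project D₁…D_4 at 0.2993, terminal growth 0.057, discount at r = 0.159.
D_1 = 8.9392
D_2 = 11.6147
D_3 = 15.0910
D_4 = 19.6077
Terminal value at t=4: TV = D_5/(r−g) = 20.7253/(0.159−0.057) = 203.1894
P₀ = 8.9392/(1+0.159)^1 + 11.6147/(1+0.159)^2 + 15.0910/(1+0.159)^3 + 19.6077/(1+0.159)^4 + 203.1894/(1+0.159)^4 = 149.5266

€149.53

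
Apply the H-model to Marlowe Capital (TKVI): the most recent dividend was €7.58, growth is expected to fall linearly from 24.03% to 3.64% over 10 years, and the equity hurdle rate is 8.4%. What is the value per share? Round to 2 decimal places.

H-model: P₀ = D₀[(1+g_L) + H(g_S−g_L)]/(r−g_L), with H = 10/2 = 5.
P₀ = 7.58 × [(1+0.0364) + 5×(0.2403−0.0364)] / (0.084−0.0364)
   = 7.58 × 2.0559 / 0.0476 = 327.3891

€327.39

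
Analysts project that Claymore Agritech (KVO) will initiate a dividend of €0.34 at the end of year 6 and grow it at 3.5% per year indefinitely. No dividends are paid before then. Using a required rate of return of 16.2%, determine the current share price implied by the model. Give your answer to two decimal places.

Deferred-dividend DDM. At t=5 the remaining stream is a growing perpetuity with first payment D_6 = 0.34.
V_5 = D_6/(r−g) = 0.34/(0.162−0.035) = 2.6772
P₀ = V_5/(1+r)^5 = 2.6772/(1+0.162)^5 = 1.2637

€1.26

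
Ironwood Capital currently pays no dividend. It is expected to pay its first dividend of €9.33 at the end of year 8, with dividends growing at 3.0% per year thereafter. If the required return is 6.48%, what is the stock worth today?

Deferred-dividend DDM. At t=7 the remaining stream is a growing perpetuity with first payment D_8 = 9.33.
V_7 = D_8/(r−g) = 9.33/(0.0648−0.03) = 268.1034
P₀ = V_7/(1+r)^7 = 268.1034/(1+0.0648)^7 = 172.7532

€172.75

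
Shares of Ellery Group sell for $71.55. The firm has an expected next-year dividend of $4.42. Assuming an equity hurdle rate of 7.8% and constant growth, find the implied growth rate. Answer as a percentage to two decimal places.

1.62%

From P₀ = D₁/(r − g), the implied growth is g = r − D₁/P₀.
g = 0.078 − 4.42/71.55 = 0.078 − 0.06177 = 0.01623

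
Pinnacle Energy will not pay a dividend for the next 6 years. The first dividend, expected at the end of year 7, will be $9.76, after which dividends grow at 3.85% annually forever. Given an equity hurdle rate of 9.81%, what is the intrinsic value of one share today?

$93.40

Deferred-dividend DDM. At t=6 the remaining stream is a growing perpetuity with first payment D_7 = 9.76.
V_6 = D_7/(r−g) = 9.76/(0.0981−0.0385) = 163.7584
P₀ = V_6/(1+r)^6 = 163.7584/(1+0.0981)^6 = 93.4011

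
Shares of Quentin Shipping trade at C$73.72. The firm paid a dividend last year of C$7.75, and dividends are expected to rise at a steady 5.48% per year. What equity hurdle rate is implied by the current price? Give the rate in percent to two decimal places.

16.57%

Rearranging the constant-growth DDM: r = D₁/P₀ + g.
D₁ = 7.75 × (1 + 0.0548) = 8.1747.
r = 8.1747 / 73.72 + 0.0548 = 0.11089 + 0.0548 = 0.16569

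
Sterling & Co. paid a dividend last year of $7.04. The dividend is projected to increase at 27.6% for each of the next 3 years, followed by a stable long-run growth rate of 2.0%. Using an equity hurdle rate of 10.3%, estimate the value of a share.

$162.41

Two-stage DDM. Project D₁…D_3 at 0.276, terminal growth 0.02, discount at r = 0.103.
D_1 = 8.9830
D_2 = 11.4624
D_3 = 14.6260
Terminal value at t=3: TV = D_4/(r−g) = 14.9185/(0.103−0.02) = 179.7408
P₀ = 8.9830/(1+0.103)^1 + 11.4624/(1+0.103)^2 + 14.6260/(1+0.103)^3 + 179.7408/(1+0.103)^3 = 162.4081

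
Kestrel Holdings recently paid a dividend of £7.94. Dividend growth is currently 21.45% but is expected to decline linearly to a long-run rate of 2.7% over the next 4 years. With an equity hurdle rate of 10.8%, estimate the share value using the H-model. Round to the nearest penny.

H-model: P₀ = D₀[(1+g_L) + H(g_S−g_L)]/(r−g_L), with H = 4/2 = 2.
P₀ = 7.94 × [(1+0.027) + 2×(0.2145−0.027)] / (0.108−0.027)
   = 7.94 × 1.4020 / 0.081 = 137.4306

£137.43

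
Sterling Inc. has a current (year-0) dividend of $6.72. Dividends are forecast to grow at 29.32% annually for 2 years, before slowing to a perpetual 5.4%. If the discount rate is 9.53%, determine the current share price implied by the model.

$256.37

Two-stage DDM. Project D₁…D_2 at 0.2932, terminal growth 0.054, discount at r = 0.0953.
D_1 = 8.6903
D_2 = 11.2383
Terminal value at t=2: TV = D_3/(r−g) = 11.8452/(0.0953−0.054) = 286.8080
P₀ = 8.6903/(1+0.0953)^1 + 11.2383/(1+0.0953)^2 + 286.8080/(1+0.0953)^2 = 256.3719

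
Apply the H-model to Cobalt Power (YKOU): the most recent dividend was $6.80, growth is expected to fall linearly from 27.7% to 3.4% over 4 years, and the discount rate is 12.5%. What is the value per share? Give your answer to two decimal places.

H-model: P₀ = D₀[(1+g_L) + H(g_S−g_L)]/(r−g_L), with H = 4/2 = 2.
P₀ = 6.80 × [(1+0.034) + 2×(0.277−0.034)] / (0.125−0.034)
   = 6.80 × 1.5200 / 0.091 = 113.5824

$113.58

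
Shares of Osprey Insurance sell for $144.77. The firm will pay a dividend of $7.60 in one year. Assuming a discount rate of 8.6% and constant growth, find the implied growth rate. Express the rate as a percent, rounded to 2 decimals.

3.35%

From P₀ = D₁/(r − g), the implied growth is g = r − D₁/P₀.
g = 0.086 − 7.60/144.77 = 0.086 − 0.05250 = 0.03350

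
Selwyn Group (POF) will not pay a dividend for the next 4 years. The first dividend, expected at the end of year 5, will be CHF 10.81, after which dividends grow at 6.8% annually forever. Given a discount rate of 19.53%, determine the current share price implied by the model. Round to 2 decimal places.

Deferred-dividend DDM. At t=4 the remaining stream is a growing perpetuity with first payment D_5 = 10.81.
V_4 = D_5/(r−g) = 10.81/(0.1953−0.068) = 84.9175
P₀ = V_4/(1+r)^4 = 84.9175/(1+0.1953)^4 = 41.5996

CHF 41.60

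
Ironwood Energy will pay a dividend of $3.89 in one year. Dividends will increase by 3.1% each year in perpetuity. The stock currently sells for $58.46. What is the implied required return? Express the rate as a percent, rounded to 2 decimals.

9.75%

Rearranging the constant-growth DDM: r = D₁/P₀ + g.
r = 3.8900 / 58.46 + 0.031 = 0.06654 + 0.031 = 0.09754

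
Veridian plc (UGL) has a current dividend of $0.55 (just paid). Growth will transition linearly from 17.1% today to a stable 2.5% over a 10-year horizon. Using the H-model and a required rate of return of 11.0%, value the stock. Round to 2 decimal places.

H-model: P₀ = D₀[(1+g_L) + H(g_S−g_L)]/(r−g_L), with H = 10/2 = 5.
P₀ = 0.55 × [(1+0.025) + 5×(0.171−0.025)] / (0.11−0.025)
   = 0.55 × 1.7550 / 0.085 = 11.3559

$11.36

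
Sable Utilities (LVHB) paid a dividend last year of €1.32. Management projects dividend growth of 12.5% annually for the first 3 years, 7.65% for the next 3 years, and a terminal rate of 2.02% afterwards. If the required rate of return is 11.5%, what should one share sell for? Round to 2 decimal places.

Three-stage DDM. Project D₁…D_6; terminal Gordon value at t=6 with g = 0.0202; discount at r = 0.115.
D_1 = 1.4850
D_2 = 1.6706
D_3 = 1.8795
D_4 = 2.0232
D_5 = 2.1780
D_6 = 2.3446
TV_6 = 2.3920/(0.115−0.0202) = 25.2319
P₀ = Σ Dₜ/(1+r)ᵗ + TV_6/(1+r)^6 = 20.9556

€20.96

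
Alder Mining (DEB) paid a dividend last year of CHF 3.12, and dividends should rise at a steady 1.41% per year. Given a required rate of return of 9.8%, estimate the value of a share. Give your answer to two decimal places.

Gordon growth model: P₀ = D₁/(r − g). D₁ = 3.12 × (1 + 0.0141) = 3.1640.
P₀ = 3.1640 / (0.098 − 0.0141) = 3.1640 / 0.0839 = 37.7115

CHF 37.71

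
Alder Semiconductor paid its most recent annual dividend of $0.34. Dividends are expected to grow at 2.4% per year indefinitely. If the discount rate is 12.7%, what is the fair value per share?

$3.38

Gordon growth model: P₀ = D₁/(r − g). D₁ = 0.34 × (1 + 0.024) = 0.3482.
P₀ = 0.3482 / (0.127 − 0.024) = 0.3482 / 0.103 = 3.3802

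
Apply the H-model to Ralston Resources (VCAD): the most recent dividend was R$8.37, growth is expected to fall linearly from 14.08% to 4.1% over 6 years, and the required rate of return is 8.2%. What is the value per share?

R$273.64

H-model: P₀ = D₀[(1+g_L) + H(g_S−g_L)]/(r−g_L), with H = 6/2 = 3.
P₀ = 8.37 × [(1+0.041) + 3×(0.1408−0.041)] / (0.082−0.041)
   = 8.37 × 1.3404 / 0.041 = 273.6378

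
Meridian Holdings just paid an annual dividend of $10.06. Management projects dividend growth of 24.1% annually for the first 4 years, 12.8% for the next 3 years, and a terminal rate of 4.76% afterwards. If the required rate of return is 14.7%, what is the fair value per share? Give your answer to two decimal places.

$227.38

Three-stage DDM. Project D₁…D_7; terminal Gordon value at t=7 with g = 0.0476; discount at r = 0.147.
D_1 = 12.4845
D_2 = 15.4932
D_3 = 19.2271
D_4 = 23.8608
D_5 = 26.9150
D_6 = 30.3601
D_7 = 34.2462
TV_7 = 35.8763/(0.147−0.0476) = 360.9288
P₀ = Σ Dₜ/(1+r)ᵗ + TV_7/(1+r)^7 = 227.3808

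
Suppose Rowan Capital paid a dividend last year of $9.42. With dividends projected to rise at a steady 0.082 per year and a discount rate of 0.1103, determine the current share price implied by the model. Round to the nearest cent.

$360.16

Gordon growth model: P₀ = D₁/(r − g). D₁ = 9.42 × (1 + 0.082) = 10.1924.
P₀ = 10.1924 / (0.1103 − 0.082) = 10.1924 / 0.0283 = 360.1569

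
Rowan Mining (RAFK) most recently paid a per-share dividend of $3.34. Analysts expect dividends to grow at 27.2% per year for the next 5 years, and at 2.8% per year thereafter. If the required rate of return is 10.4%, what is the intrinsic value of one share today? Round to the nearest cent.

$117.79

Two-stage DDM. Project D₁…D_5 at 0.272, terminal growth 0.028, discount at r = 0.104.
D_1 = 4.2485
D_2 = 5.4041
D_3 = 6.8740
D_4 = 8.7437
D_5 = 11.1220
Terminal value at t=5: TV = D_6/(r−g) = 11.4334/(0.104−0.028) = 150.4394
P₀ = 4.2485/(1+0.104)^1 + 5.4041/(1+0.104)^2 + 6.8740/(1+0.104)^3 + 8.7437/(1+0.104)^4 + 11.1220/(1+0.104)^5 + 150.4394/(1+0.104)^5 = 117.7894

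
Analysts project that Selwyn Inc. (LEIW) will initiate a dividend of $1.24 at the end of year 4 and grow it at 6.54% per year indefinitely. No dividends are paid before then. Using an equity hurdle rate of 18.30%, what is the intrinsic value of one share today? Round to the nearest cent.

$6.37

Deferred-dividend DDM. At t=3 the remaining stream is a growing perpetuity with first payment D_4 = 1.24.
V_3 = D_4/(r−g) = 1.24/(0.183−0.0654) = 10.5442
P₀ = V_3/(1+r)^3 = 10.5442/(1+0.183)^3 = 6.3688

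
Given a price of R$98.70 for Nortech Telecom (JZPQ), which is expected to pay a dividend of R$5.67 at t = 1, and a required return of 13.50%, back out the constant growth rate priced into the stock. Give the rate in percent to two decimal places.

7.76%

From P₀ = D₁/(r − g), the implied growth is g = r − D₁/P₀.
g = 0.135 − 5.67/98.70 = 0.135 − 0.05745 = 0.07755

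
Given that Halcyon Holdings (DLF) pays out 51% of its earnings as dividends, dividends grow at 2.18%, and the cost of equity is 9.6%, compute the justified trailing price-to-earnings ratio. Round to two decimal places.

Justified trailing P/E = b(1+g)/(r−g) = 0.51×(1+0.0218)/(0.096−0.0218) = 7.0232

7.02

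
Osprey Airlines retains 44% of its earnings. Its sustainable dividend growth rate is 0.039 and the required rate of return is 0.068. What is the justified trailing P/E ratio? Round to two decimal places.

Payout ratio b = 1 − 0.44 = 0.56.
Justified trailing P/E = b(1+g)/(r−g) = 0.56×(1+0.039)/(0.068−0.039) = 20.0634

20.06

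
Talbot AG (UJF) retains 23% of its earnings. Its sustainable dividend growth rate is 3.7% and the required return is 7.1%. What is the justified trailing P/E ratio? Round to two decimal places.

Payout ratio b = 1 − 0.23 = 0.77.
Justified trailing P/E = b(1+g)/(r−g) = 0.77×(1+0.037)/(0.071−0.037) = 23.4850

23.49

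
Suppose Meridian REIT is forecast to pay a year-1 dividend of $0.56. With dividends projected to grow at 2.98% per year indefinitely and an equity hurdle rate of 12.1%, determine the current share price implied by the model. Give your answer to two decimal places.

Gordon growth model: P₀ = D₁/(r − g), with D₁ = 0.56 given directly.
P₀ = 0.5600 / (0.121 − 0.0298) = 0.5600 / 0.0912 = 6.1404

$6.14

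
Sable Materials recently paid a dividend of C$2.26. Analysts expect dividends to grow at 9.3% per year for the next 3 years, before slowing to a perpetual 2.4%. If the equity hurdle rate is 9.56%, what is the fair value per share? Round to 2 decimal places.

Two-stage DDM. Project D₁…D_3 at 0.093, terminal growth 0.024, discount at r = 0.0956.
D_1 = 2.4702
D_2 = 2.6999
D_3 = 2.9510
Terminal value at t=3: TV = D_4/(r−g) = 3.0218/(0.0956−0.024) = 42.2042
P₀ = 2.4702/(1+0.0956)^1 + 2.6999/(1+0.0956)^2 + 2.9510/(1+0.0956)^3 + 42.2042/(1+0.0956)^3 = 38.8401

C$38.84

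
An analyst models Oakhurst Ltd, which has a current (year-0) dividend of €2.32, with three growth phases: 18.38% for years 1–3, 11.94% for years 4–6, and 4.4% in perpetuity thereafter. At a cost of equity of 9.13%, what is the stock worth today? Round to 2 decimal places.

€88.10

Three-stage DDM. Project D₁…D_6; terminal Gordon value at t=6 with g = 0.044; discount at r = 0.0913.
D_1 = 2.7464
D_2 = 3.2512
D_3 = 3.8488
D_4 = 4.3083
D_5 = 4.8227
D_6 = 5.3986
TV_6 = 5.6361/(0.0913−0.044) = 119.1566
P₀ = Σ Dₜ/(1+r)ᵗ + TV_6/(1+r)^6 = 88.1003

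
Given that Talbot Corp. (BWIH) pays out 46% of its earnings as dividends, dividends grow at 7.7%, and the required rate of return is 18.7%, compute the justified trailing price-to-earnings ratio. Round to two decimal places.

4.50

Justified trailing P/E = b(1+g)/(r−g) = 0.46×(1+0.077)/(0.187−0.077) = 4.5038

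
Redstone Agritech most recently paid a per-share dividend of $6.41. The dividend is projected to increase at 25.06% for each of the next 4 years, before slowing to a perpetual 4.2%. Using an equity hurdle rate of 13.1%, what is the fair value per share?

$145.37

Two-stage DDM. Project D₁…D_4 at 0.2506, terminal growth 0.042, discount at r = 0.131.
D_1 = 8.0163
D_2 = 10.0252
D_3 = 12.5376
D_4 = 15.6795
Terminal value at t=4: TV = D_5/(r−g) = 16.3380/(0.131−0.042) = 183.5733
P₀ = 8.0163/(1+0.131)^1 + 10.0252/(1+0.131)^2 + 12.5376/(1+0.131)^3 + 15.6795/(1+0.131)^4 + 183.5733/(1+0.131)^4 = 145.3651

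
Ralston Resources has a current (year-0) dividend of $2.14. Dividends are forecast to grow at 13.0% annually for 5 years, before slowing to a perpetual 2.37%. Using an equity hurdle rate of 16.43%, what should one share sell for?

Two-stage DDM. Project D₁…D_5 at 0.13, terminal growth 0.0237, discount at r = 0.1643.
D_1 = 2.4182
D_2 = 2.7326
D_3 = 3.0878
D_4 = 3.4892
D_5 = 3.9428
Terminal value at t=5: TV = D_6/(r−g) = 4.0363/(0.1643−0.0237) = 28.7074
P₀ = 2.4182/(1+0.1643)^1 + 2.7326/(1+0.1643)^2 + 3.0878/(1+0.1643)^3 + 3.4892/(1+0.1643)^4 + 3.9428/(1+0.1643)^5 + 28.7074/(1+0.1643)^5 = 23.2081

$23.21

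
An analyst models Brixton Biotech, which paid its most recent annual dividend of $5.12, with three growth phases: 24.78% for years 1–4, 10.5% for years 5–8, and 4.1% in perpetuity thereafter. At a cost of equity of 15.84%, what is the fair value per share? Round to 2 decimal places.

Three-stage DDM. Project D₁…D_8; terminal Gordon value at t=8 with g = 0.041; discount at r = 0.1584.
D_1 = 6.3887
D_2 = 7.9719
D_3 = 9.9473
D_4 = 12.4122
D_5 = 13.7155
D_6 = 15.1556
D_7 = 16.7470
D_8 = 18.5054
TV_8 = 19.2641/(0.1584−0.041) = 164.0898
P₀ = Σ Dₜ/(1+r)ᵗ + TV_8/(1+r)^8 = 99.8936

$99.89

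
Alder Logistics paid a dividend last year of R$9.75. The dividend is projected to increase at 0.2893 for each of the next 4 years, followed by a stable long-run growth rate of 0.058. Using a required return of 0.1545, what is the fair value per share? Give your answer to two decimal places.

R$218.06

Two-stage DDM. Project D₁…D_4 at 0.2893, terminal growth 0.058, discount at r = 0.1545.
D_1 = 12.5707
D_2 = 16.2074
D_3 = 20.8962
D_4 = 26.9414
Terminal value at t=4: TV = D_5/(r−g) = 28.5040/(0.1545−0.058) = 295.3785
P₀ = 12.5707/(1+0.1545)^1 + 16.2074/(1+0.1545)^2 + 20.8962/(1+0.1545)^3 + 26.9414/(1+0.1545)^4 + 295.3785/(1+0.1545)^4 = 218.0587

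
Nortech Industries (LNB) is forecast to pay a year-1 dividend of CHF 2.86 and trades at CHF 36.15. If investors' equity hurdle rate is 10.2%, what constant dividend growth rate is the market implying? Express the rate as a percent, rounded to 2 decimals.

2.29%

From P₀ = D₁/(r − g), the implied growth is g = r − D₁/P₀.
g = 0.102 − 2.86/36.15 = 0.102 − 0.07911 = 0.02289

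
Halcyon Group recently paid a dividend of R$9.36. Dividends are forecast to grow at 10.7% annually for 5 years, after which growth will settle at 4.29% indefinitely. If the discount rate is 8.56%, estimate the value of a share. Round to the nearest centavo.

R$301.69

Two-stage DDM. Project D₁…D_5 at 0.107, terminal growth 0.0429, discount at r = 0.0856.
D_1 = 10.3615
D_2 = 11.4702
D_3 = 12.6975
D_4 = 14.0561
D_5 = 15.5602
Terminal value at t=5: TV = D_6/(r−g) = 16.2277/(0.0856−0.0429) = 380.0395
P₀ = 10.3615/(1+0.0856)^1 + 11.4702/(1+0.0856)^2 + 12.6975/(1+0.0856)^3 + 14.0561/(1+0.0856)^4 + 15.5602/(1+0.0856)^5 + 380.0395/(1+0.0856)^5 = 301.6873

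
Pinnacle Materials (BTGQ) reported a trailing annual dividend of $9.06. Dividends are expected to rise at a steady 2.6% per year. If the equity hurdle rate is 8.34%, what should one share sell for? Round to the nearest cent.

$161.94

Gordon growth model: P₀ = D₁/(r − g). D₁ = 9.06 × (1 + 0.026) = 9.2956.
P₀ = 9.2956 / (0.0834 − 0.026) = 9.2956 / 0.0574 = 161.9436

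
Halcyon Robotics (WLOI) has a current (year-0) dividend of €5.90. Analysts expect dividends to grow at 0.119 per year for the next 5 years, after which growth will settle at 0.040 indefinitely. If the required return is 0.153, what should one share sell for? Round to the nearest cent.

€73.74

Two-stage DDM. Project D₁…D_5 at 0.119, terminal growth 0.04, discount at r = 0.153.
D_1 = 6.6021
D_2 = 7.3877
D_3 = 8.2669
D_4 = 9.2507
D_5 = 10.3515
Terminal value at t=5: TV = D_6/(r−g) = 10.7655/(0.153−0.04) = 95.2703
P₀ = 6.6021/(1+0.153)^1 + 7.3877/(1+0.153)^2 + 8.2669/(1+0.153)^3 + 9.2507/(1+0.153)^4 + 10.3515/(1+0.153)^5 + 95.2703/(1+0.153)^5 = 73.7438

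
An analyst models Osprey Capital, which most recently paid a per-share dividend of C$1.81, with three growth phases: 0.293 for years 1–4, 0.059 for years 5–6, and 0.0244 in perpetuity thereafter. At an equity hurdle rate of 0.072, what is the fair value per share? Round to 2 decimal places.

Three-stage DDM. Project D₁…D_6; terminal Gordon value at t=6 with g = 0.0244; discount at r = 0.072.
D_1 = 2.3403
D_2 = 3.0260
D_3 = 3.9127
D_4 = 5.0591
D_5 = 5.3576
D_6 = 5.6737
TV_6 = 5.8121/(0.072−0.0244) = 122.1032
P₀ = Σ Dₜ/(1+r)ᵗ + TV_6/(1+r)^6 = 99.8021

C$99.80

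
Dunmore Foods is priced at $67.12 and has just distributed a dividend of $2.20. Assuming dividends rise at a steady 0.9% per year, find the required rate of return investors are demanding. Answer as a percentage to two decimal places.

4.21%

Rearranging the constant-growth DDM: r = D₁/P₀ + g.
D₁ = 2.20 × (1 + 0.009) = 2.2198.
r = 2.2198 / 67.12 + 0.009 = 0.03307 + 0.009 = 0.04207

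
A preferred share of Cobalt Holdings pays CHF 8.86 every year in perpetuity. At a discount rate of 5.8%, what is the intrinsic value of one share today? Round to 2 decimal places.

CHF 152.76

Zero-growth DDM (perpetuity): P₀ = D/r = 8.86 / 0.058 = 152.7586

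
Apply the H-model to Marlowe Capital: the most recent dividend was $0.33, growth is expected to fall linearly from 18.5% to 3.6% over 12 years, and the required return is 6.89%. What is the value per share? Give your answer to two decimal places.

H-model: P₀ = D₀[(1+g_L) + H(g_S−g_L)]/(r−g_L), with H = 12/2 = 6.
P₀ = 0.33 × [(1+0.036) + 6×(0.185−0.036)] / (0.0689−0.036)
   = 0.33 × 1.9300 / 0.0329 = 19.3587

$19.36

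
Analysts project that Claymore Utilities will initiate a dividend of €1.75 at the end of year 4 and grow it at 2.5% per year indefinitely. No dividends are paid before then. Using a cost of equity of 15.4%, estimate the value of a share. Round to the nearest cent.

€8.83

Deferred-dividend DDM. At t=3 the remaining stream is a growing perpetuity with first payment D_4 = 1.75.
V_3 = D_4/(r−g) = 1.75/(0.154−0.025) = 13.5659
P₀ = V_3/(1+r)^3 = 13.5659/(1+0.154)^3 = 8.8274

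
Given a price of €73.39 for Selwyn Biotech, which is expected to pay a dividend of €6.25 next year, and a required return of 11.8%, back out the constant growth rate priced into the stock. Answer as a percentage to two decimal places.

3.28%

From P₀ = D₁/(r − g), the implied growth is g = r − D₁/P₀.
g = 0.118 − 6.25/73.39 = 0.118 − 0.08516 = 0.03284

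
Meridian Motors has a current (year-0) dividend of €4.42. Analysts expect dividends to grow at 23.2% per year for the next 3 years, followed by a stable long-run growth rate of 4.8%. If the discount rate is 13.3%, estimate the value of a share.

€85.78

Two-stage DDM. Project D₁…D_3 at 0.232, terminal growth 0.048, discount at r = 0.133.
D_1 = 5.4454
D_2 = 6.7088
D_3 = 8.2652
Terminal value at t=3: TV = D_4/(r−g) = 8.6620/(0.133−0.048) = 101.9053
P₀ = 5.4454/(1+0.133)^1 + 6.7088/(1+0.133)^2 + 8.2652/(1+0.133)^3 + 101.9053/(1+0.133)^3 = 85.7812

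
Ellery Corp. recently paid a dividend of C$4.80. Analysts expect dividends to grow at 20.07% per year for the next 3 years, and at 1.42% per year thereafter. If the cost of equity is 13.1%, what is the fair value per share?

C$66.12

Two-stage DDM. Project D₁…D_3 at 0.2007, terminal growth 0.0142, discount at r = 0.131.
D_1 = 5.7634
D_2 = 6.9201
D_3 = 8.3089
Terminal value at t=3: TV = D_4/(r−g) = 8.4269/(0.131−0.0142) = 72.1482
P₀ = 5.7634/(1+0.131)^1 + 6.9201/(1+0.131)^2 + 8.3089/(1+0.131)^3 + 72.1482/(1+0.131)^3 = 66.1187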